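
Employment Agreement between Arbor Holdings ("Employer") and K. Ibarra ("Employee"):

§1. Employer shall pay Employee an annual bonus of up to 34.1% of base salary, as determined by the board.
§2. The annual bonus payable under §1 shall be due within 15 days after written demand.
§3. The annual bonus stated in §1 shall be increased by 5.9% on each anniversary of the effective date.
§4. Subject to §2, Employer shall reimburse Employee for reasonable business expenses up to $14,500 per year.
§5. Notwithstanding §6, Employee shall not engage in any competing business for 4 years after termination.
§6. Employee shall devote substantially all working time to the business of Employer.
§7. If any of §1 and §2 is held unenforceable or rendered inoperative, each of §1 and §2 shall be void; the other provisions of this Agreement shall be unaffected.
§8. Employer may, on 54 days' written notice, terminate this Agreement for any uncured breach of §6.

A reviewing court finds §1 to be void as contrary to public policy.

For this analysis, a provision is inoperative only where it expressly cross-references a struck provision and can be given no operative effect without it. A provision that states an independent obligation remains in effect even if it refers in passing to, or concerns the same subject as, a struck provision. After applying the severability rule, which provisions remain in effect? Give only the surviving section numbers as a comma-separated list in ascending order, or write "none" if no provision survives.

4, 5, 6, 7, 8

§1 is struck. §2 operates only by reference to §1, so it falls with §1. §3 operates only by reference to §1, so it falls with §1. §4 mentions §2 but its own obligation stands independently of §2, so §4 is not affected. §7 declares §1 and §2 mutually dependent; since one of them has fallen, all of them are of no effect. The remainder continues in force under §7. §4, §5, §6, §7, and §8 remain in effect.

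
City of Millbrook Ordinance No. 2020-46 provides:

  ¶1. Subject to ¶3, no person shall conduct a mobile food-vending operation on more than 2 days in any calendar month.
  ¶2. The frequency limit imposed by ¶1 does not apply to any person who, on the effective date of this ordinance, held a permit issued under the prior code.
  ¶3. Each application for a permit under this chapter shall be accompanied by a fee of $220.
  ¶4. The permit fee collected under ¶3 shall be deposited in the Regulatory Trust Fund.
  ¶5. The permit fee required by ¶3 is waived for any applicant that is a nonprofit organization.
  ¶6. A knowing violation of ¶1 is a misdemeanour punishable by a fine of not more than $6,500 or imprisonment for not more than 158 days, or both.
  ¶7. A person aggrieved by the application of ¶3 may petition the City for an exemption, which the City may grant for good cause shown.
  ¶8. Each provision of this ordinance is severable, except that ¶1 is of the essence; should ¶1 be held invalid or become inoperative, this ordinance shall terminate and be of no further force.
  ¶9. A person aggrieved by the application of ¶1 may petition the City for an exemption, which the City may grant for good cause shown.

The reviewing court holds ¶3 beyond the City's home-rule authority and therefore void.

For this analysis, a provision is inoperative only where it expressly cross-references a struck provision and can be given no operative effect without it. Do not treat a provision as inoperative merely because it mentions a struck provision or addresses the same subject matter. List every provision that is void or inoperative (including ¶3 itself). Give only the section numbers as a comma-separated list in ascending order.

¶3 is struck. The whole of ¶4 is the disposition of the permit fee, defined by reference to ¶3, so ¶4 cannot stand once ¶3 is removed. ¶5 does nothing except set the nonprofit waiver of the permit fee by reference to ¶3; with ¶3 gone it has no independent effect and is inoperative. The only function of ¶7 is the exemption procedure for ¶3, so it cannot stand once ¶3 is removed. Although ¶1 refers to ¶3, its operative terms do not depend on ¶3, so it remains in effect. ¶8 makes ¶1 an essential term, but ¶1 is unaffected, so the severability proviso in ¶8 preserves the remaining provisions. That leaves ¶1, ¶2, ¶6, ¶8, and ¶9 in effect.

3, 4, 5, 7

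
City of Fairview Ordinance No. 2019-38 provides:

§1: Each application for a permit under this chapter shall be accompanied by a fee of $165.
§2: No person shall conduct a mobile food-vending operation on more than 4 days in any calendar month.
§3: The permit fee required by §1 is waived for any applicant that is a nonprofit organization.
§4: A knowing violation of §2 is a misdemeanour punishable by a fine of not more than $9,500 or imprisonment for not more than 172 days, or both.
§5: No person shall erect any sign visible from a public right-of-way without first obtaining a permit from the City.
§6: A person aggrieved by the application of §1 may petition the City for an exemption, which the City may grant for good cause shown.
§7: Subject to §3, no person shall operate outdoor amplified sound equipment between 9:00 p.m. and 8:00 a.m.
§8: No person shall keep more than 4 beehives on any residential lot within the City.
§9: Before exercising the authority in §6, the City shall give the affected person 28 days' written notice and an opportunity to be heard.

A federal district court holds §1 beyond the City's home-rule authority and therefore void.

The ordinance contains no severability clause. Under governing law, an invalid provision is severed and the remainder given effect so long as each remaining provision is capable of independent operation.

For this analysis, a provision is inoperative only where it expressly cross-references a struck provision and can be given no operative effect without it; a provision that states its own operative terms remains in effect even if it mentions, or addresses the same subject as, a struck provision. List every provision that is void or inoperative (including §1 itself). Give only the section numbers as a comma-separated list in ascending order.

§1 is struck. §3 has no operative effect of its own apart from §1 and is therefore inoperative. The only function of §6 is the exemption procedure for §1, so it cannot stand once §1 is removed. §9 merely fixes the notice-and-hearing requirement for §6; with §6 gone it has nothing to operate on and falls away. Although §7 refers to §3, its operative terms do not depend on §3, so it remains in effect. Under the stated default rule, only provisions that cannot operate independently fall away; the rest are enforced. The provisions still in force are §2, §4, §5, §7, and §8.

1, 3, 6, 9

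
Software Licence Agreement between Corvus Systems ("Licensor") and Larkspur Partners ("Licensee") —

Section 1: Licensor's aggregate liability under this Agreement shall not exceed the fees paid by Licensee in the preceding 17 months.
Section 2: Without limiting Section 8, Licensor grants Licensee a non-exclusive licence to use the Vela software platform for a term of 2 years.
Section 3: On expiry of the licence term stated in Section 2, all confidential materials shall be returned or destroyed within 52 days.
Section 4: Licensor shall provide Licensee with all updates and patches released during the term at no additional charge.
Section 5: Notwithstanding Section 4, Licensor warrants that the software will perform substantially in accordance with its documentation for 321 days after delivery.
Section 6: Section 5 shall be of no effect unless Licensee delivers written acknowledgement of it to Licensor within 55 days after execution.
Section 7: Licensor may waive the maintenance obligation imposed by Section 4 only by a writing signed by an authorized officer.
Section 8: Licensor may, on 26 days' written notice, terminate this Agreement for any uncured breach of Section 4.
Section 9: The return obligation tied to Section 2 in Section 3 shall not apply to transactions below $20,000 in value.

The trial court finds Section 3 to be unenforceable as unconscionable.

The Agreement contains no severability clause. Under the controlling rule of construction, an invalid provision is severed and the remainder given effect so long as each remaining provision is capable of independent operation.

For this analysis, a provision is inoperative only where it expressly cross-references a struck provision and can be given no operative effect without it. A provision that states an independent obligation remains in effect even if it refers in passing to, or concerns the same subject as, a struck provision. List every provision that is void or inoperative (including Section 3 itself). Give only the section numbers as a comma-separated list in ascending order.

Section 3 is struck. Section 9 operates only by reference to Section 3, so it falls with Section 3. With no severability clause, the stated default rule severs what cannot stand and enforces each remaining provision that can operate on its own. Section 1, Section 2, Section 4, Section 5, Section 6, Section 7, and Section 8 remain in effect.

3, 9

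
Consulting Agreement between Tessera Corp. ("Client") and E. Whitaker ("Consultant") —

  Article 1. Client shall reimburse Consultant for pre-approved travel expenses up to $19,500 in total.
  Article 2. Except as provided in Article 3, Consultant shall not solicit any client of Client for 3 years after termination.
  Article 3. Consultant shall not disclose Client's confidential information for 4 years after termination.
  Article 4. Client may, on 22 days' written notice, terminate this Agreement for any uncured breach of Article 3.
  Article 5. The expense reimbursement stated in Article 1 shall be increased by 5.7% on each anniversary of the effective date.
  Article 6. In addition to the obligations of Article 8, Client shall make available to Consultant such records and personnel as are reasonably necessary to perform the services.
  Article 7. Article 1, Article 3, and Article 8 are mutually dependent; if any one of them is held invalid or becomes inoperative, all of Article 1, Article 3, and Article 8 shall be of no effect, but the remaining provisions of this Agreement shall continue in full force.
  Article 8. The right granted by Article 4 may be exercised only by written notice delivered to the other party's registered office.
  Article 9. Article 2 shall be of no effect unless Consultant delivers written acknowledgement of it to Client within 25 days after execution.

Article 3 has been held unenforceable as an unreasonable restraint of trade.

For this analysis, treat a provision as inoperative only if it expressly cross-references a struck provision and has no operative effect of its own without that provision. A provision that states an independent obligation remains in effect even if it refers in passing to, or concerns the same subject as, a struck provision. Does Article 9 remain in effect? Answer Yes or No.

Article 3 is struck. Article 4 operates only by reference to Article 3, so it falls with Article 3. Article 8 operates only by reference to Article 4, so it falls with Article 4. Although Article 6 refers to Article 8, its operative terms do not depend on Article 8, so it remains in effect. Article 2 mentions Article 3 but its own obligation stands independently of Article 3, so Article 2 is not affected. Article 7 declares Article 1, Article 3, and Article 8 mutually dependent; since one of them has fallen, all of them are of no effect. That brings down Article 1 as well. Article 5 in turn depends solely on a provision now struck and likewise falls. The remainder continues in force under Article 7. Article 2, Article 6, Article 7, and Article 9 remain in effect. Article 9 is among the surviving provisions, so the answer is yes.

Yes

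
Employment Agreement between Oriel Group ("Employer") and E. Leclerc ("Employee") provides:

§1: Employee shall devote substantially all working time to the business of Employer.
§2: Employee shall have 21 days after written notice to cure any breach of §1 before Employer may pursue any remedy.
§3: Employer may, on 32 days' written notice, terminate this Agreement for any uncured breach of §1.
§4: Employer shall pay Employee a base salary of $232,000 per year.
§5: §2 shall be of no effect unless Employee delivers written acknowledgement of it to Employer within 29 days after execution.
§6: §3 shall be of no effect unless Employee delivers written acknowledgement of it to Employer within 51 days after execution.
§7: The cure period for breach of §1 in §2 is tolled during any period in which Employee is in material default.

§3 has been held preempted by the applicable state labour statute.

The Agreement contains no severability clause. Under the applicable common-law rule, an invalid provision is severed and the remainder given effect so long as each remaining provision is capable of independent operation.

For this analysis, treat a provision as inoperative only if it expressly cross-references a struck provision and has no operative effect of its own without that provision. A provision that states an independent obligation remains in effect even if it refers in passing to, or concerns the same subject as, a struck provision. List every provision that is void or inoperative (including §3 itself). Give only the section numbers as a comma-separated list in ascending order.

3, 6

§3 is struck. The only function of §6 is the acknowledgement condition for §3, so it cannot stand once §3 is removed. With no severability clause, the stated default rule severs what cannot stand and enforces each remaining provision that can operate on its own. That leaves §1, §2, §4, §5, and §7 in effect.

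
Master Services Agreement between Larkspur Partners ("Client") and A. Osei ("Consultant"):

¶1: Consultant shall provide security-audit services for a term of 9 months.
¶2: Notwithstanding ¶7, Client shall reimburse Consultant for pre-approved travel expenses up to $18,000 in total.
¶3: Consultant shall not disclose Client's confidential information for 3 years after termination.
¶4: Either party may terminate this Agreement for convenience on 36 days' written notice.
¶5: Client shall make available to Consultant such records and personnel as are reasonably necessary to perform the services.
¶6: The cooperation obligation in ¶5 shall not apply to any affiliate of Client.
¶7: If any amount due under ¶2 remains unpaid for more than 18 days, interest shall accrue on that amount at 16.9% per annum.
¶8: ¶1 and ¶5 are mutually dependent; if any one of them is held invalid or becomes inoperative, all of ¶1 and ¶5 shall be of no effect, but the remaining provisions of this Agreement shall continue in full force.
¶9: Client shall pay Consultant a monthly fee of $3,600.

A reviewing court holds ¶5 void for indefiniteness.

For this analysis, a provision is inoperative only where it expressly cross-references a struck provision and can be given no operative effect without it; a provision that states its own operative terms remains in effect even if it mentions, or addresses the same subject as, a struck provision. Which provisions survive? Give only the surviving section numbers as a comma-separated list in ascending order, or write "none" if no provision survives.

¶5 is struck. ¶6 does nothing except set the carve-out from the cooperation obligation by reference to ¶5; with ¶5 gone it has no independent effect and is inoperative. ¶8 declares ¶1 and ¶5 mutually dependent; since one of them has fallen, all of them are of no effect. That brings down ¶1 as well. The remainder continues in force under ¶8. The provisions still in force are ¶2, ¶3, ¶4, ¶7, ¶8, and ¶9.

2, 3, 4, 7, 8, 9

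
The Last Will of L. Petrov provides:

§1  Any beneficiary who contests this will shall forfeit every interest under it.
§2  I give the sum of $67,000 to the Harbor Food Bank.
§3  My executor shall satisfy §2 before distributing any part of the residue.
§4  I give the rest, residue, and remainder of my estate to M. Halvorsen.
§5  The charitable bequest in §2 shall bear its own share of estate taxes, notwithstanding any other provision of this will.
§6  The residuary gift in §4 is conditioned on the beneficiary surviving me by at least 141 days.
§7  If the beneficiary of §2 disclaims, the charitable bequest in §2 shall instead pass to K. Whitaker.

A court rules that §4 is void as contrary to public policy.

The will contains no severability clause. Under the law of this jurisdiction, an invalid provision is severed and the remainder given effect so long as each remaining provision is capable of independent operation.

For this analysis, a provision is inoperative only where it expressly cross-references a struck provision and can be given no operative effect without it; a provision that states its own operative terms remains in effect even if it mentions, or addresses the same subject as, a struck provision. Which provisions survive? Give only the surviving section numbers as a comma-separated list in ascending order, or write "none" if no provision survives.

§4 is struck. The only function of §6 is the survivorship condition on §4, so it cannot stand once §4 is removed. With no severability clause, the stated default rule severs what cannot stand and enforces each remaining provision that can operate on its own. That leaves §1, §2, §3, §5, and §7 in effect.

1, 2, 3, 5, 7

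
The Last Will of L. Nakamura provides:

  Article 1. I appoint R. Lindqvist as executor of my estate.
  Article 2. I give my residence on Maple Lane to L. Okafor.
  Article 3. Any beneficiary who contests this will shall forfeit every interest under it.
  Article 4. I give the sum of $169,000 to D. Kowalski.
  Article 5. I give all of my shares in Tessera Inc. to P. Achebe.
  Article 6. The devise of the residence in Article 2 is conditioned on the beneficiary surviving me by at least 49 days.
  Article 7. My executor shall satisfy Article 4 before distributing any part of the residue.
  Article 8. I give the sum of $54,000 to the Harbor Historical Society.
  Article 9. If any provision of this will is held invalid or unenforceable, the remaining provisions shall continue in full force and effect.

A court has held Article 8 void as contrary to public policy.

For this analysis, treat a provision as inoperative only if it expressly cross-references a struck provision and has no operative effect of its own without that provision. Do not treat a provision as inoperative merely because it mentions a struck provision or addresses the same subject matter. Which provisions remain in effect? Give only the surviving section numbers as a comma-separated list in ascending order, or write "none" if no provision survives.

1, 2, 3, 4, 5, 6, 7, 9

Article 8 is struck. Nothing else in the will is defined by reference to Article 8. Under the severability clause in Article 9, the remaining provisions continue in force. Article 1, Article 2, Article 3, Article 4, Article 5, Article 6, Article 7, and Article 9 remain in effect.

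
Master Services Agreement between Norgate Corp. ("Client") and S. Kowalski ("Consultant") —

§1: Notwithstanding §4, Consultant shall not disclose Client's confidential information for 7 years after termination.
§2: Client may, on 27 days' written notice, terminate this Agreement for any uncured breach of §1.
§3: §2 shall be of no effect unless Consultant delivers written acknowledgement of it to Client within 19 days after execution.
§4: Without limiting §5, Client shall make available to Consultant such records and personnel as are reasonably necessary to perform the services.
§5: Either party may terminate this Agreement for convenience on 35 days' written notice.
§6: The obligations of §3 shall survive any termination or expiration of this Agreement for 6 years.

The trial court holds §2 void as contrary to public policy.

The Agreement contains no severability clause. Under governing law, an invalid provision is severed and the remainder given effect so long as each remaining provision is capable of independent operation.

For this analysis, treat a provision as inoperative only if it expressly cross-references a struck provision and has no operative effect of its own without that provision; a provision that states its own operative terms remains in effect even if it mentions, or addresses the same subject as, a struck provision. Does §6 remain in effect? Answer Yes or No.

§2 is struck. §3 has no operative effect of its own apart from §2 and is therefore inoperative. The only function of §6 is the survival period for §3, so it cannot stand once §3 is removed. Under the stated default rule, only provisions that cannot operate independently fall away; the rest are enforced. That leaves §1, §4, and §5 in effect. §6 is among the inoperative provisions, so the answer is no.

No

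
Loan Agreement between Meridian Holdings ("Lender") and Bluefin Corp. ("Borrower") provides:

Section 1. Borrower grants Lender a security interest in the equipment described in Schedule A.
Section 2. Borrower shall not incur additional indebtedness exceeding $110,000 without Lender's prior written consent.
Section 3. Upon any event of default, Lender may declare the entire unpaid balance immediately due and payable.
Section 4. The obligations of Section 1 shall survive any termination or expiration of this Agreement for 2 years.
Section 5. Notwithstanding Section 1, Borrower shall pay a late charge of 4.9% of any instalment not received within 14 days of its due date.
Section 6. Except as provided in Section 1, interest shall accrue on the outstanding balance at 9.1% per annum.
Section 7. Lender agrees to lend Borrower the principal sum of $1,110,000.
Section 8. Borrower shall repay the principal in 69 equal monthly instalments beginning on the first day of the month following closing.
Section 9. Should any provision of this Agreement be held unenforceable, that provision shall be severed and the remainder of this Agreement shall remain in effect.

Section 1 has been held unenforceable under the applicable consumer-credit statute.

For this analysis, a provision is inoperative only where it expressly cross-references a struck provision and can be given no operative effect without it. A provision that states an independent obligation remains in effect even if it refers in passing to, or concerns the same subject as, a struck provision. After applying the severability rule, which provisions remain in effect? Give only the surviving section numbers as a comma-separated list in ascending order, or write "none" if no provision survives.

2, 3, 5, 6, 7, 8, 9

Section 1 is struck. The only function of Section 4 is the survival period for Section 1, so it cannot stand once Section 1 is removed. Although Section 5 refers to Section 1, its operative terms do not depend on Section 1, so it remains in effect. Although Section 6 refers to Section 1, its operative terms do not depend on Section 1, so it remains in effect. Under the severability clause in Section 9, the remaining provisions continue in force. That leaves Section 2, Section 3, Section 5, Section 6, Section 7, Section 8, and Section 9 in effect.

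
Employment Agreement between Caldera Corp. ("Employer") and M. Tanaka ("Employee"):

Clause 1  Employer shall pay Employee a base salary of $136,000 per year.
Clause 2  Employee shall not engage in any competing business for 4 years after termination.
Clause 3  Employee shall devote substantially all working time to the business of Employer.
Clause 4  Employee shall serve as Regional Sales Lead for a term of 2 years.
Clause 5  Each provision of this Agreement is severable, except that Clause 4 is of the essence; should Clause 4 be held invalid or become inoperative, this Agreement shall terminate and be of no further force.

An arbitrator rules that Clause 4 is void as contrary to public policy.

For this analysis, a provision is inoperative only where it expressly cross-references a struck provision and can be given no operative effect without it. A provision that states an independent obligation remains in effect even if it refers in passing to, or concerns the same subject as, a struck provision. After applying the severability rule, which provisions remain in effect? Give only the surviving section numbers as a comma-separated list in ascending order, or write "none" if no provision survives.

none

Clause 4 is struck. Nothing else in the Agreement is defined by reference to Clause 4. Clause 5 makes Clause 4 an essential term, and Clause 4 is the provision held invalid; under Clause 5, the entire Agreement is therefore void. No provision of the Agreement survives.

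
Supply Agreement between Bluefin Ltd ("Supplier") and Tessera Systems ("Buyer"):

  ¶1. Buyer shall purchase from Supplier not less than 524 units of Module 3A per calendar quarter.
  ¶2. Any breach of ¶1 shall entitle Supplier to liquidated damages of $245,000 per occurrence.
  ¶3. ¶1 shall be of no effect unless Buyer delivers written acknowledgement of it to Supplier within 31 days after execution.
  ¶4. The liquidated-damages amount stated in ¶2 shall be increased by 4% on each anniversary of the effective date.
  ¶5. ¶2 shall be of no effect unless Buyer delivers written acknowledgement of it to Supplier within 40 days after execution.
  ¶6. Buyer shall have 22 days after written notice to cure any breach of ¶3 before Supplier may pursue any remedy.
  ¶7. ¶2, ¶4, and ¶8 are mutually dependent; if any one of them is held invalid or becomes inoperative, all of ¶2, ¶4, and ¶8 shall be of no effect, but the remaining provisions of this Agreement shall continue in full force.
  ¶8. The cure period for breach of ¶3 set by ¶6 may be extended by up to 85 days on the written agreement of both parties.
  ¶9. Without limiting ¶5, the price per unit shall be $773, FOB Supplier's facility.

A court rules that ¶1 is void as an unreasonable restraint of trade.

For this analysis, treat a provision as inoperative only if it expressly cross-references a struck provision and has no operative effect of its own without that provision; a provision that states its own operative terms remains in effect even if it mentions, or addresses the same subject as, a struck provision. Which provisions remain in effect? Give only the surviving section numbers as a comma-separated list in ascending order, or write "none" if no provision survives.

¶1 is struck. ¶2 has no operative effect of its own apart from ¶1 and is therefore inoperative. ¶3 merely fixes the acknowledgement condition for ¶1; with ¶1 gone it has nothing to operate on and falls away. ¶4 operates only by reference to ¶2, so it falls with ¶2. The only function of ¶5 is the acknowledgement condition for ¶2, so it cannot stand once ¶2 is removed. ¶6 merely fixes the cure period for breach of ¶3; with ¶3 gone it has nothing to operate on and falls away. ¶8 operates only by reference to ¶6, so it falls with ¶6. Although ¶9 refers to ¶5, its operative terms do not depend on ¶5, so it remains in effect. ¶7 declares ¶2, ¶4, and ¶8 mutually dependent; since one of them has fallen, all of them are of no effect. The remainder continues in force under ¶7. That leaves ¶7 and ¶9 in effect.

7, 9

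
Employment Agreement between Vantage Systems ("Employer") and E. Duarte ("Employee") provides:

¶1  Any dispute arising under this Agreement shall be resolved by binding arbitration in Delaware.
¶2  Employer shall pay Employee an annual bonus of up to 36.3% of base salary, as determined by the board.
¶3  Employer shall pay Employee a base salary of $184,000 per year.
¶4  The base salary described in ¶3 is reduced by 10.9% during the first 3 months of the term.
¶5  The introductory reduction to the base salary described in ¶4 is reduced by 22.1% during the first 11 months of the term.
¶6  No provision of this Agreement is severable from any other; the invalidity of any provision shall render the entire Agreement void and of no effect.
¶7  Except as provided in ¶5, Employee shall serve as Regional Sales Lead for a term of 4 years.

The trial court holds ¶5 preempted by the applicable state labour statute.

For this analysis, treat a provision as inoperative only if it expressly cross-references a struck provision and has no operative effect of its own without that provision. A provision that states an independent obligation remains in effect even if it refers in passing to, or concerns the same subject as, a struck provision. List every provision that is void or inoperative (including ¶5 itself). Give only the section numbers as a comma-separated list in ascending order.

¶5 is struck. Nothing else in the Agreement is defined by reference to ¶5. ¶6 provides that the Agreement is not severable, so the invalidity of any one provision voids the entire Agreement. No provision of the Agreement survives.

1, 2, 3, 4, 5, 6, 7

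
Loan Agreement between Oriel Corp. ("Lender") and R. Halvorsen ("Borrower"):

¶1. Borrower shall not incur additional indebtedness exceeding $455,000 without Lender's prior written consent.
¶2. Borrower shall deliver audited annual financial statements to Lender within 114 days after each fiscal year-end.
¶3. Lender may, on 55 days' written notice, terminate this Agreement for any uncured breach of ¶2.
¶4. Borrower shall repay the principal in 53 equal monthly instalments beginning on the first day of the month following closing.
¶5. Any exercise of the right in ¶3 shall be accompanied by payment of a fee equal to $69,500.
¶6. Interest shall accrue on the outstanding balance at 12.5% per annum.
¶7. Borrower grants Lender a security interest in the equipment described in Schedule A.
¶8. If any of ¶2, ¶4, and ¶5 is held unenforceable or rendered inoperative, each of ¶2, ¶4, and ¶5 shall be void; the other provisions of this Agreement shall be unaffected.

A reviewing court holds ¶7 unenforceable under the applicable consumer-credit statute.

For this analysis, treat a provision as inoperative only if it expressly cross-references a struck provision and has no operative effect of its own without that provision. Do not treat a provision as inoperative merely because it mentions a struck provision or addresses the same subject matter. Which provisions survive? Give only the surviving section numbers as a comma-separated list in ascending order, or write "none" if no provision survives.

1, 2, 3, 4, 5, 6, 8

¶7 is struck. No other provision's operative terms depend on ¶7. ¶8 ties ¶2, ¶4, and ¶5 together, but none of those is affected here; the remaining provisions continue in force under ¶8. That leaves ¶1, ¶2, ¶3, ¶4, ¶5, ¶6, and ¶8 in effect.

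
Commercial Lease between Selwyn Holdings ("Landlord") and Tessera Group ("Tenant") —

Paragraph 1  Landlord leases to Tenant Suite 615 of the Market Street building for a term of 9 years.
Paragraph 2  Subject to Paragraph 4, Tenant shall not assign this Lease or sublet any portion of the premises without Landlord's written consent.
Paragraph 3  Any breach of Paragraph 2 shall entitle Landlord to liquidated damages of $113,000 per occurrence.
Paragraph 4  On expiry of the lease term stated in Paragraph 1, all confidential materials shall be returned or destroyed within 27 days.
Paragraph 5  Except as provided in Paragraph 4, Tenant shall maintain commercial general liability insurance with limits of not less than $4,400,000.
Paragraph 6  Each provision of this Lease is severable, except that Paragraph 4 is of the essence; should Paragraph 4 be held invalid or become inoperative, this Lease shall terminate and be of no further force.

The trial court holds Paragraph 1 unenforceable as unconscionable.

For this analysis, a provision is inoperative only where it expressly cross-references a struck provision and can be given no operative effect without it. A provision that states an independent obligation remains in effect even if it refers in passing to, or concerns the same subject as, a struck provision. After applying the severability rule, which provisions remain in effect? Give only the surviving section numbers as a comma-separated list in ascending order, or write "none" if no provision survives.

none

Paragraph 1 is struck. The only function of Paragraph 4 is the return obligation tied to Paragraph 1, so it cannot stand once Paragraph 1 is removed. Paragraph 6 makes Paragraph 4 an essential term, and Paragraph 4 has been rendered inoperative by the cascade; under Paragraph 6, the entire Lease is therefore void. No provision of the Lease survives.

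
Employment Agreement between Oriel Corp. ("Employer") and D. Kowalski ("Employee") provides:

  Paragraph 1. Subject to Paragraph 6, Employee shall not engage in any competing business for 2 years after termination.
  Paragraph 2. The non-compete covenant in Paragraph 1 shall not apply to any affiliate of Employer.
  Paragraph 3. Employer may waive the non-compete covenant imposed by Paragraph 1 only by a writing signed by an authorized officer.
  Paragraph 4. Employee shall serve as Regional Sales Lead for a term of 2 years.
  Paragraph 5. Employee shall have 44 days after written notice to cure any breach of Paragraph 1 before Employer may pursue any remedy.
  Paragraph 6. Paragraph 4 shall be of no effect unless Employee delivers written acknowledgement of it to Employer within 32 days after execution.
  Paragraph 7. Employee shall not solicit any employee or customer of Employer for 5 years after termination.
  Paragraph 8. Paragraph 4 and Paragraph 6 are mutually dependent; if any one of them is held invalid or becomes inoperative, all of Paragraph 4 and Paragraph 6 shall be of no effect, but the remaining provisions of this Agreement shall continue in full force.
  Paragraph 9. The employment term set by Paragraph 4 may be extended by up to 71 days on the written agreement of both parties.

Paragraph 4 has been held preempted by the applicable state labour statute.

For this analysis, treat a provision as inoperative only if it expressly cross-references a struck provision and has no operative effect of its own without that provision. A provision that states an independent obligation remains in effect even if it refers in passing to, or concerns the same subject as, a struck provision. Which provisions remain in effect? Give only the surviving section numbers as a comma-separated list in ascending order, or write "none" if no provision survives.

1, 2, 3, 5, 7, 8

Paragraph 4 is struck. The only function of Paragraph 6 is the acknowledgement condition for Paragraph 4, so it cannot stand once Paragraph 4 is removed. The whole of Paragraph 9 is the extension of the employment term, defined by reference to Paragraph 4, so Paragraph 9 cannot stand once Paragraph 4 is removed. Although Paragraph 1 refers to Paragraph 6, its operative terms do not depend on Paragraph 6, so it remains in effect. Paragraph 8 declares Paragraph 4 and Paragraph 6 mutually dependent; since one of them has fallen, all of them are of no effect. The remainder continues in force under Paragraph 8. Paragraph 1, Paragraph 2, Paragraph 3, Paragraph 5, Paragraph 7, and Paragraph 8 remain in effect.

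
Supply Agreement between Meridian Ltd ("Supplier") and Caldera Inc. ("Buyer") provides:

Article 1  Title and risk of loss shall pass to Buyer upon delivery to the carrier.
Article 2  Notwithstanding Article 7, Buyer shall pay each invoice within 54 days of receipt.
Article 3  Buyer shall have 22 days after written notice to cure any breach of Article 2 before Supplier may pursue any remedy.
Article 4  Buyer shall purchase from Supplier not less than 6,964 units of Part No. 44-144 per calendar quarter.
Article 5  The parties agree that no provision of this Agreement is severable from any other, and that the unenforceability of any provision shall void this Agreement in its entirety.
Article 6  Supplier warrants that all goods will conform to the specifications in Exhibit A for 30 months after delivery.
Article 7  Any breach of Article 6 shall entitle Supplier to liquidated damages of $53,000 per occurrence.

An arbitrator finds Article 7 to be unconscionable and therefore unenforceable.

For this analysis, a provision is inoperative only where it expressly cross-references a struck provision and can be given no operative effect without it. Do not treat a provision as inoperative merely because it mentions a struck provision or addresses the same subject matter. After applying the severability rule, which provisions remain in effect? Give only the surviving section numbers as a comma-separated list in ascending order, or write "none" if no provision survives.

Article 7 is struck. Nothing else in the Agreement is defined by reference to Article 7. Article 5 provides that the Agreement is not severable, so the invalidity of any one provision voids the entire Agreement. No provision of the Agreement survives.

none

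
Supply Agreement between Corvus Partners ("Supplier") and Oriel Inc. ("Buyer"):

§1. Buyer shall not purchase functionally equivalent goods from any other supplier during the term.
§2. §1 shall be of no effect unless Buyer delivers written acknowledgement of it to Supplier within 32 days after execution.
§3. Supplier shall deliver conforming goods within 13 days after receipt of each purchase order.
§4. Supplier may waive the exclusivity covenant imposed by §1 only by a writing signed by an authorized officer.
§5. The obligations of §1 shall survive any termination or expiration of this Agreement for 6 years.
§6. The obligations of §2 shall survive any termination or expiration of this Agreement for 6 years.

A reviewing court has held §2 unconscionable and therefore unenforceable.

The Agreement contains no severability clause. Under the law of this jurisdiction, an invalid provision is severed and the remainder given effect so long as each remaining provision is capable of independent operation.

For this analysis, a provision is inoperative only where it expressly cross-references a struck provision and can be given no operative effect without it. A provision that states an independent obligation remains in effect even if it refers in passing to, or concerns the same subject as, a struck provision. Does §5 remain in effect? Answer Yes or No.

§2 is struck. §6 has no operative effect of its own apart from §2 and is therefore inoperative. With no severability clause, the stated default rule severs what cannot stand and enforces each remaining provision that can operate on its own. The provisions still in force are §1, §3, §4, and §5. §5 is among the surviving provisions, so the answer is yes.

Yes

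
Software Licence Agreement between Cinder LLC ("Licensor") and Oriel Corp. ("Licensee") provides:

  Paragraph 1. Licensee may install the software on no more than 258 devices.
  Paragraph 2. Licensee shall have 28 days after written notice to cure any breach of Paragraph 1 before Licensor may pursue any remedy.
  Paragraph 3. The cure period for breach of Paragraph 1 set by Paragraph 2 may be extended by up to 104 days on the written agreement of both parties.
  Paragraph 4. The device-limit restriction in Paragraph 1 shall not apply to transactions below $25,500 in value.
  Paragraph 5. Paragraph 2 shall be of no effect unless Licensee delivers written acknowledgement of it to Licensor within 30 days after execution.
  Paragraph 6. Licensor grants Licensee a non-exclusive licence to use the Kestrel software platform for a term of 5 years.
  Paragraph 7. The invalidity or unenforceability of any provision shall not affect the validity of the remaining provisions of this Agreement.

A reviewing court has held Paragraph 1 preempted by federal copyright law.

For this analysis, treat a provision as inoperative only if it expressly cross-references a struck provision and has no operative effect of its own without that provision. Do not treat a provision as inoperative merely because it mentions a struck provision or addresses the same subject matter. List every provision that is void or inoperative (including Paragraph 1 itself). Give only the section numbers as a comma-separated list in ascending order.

1, 2, 3, 4, 5

Paragraph 1 is struck. Paragraph 2 operates only by reference to Paragraph 1, so it falls with Paragraph 1. Paragraph 4 operates only by reference to Paragraph 1, so it falls with Paragraph 1. Paragraph 3 has no operative effect of its own apart from Paragraph 2 and is therefore inoperative. Paragraph 5 has no operative effect of its own apart from Paragraph 2 and is therefore inoperative. Paragraph 7 is a severability clause and preserves every provision that can still be given independent effect. The provisions still in force are Paragraph 6 and Paragraph 7.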